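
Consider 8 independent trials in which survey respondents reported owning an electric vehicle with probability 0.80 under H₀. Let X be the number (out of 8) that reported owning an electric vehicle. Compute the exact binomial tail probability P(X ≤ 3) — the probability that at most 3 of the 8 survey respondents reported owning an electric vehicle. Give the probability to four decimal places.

X ~ Binomial(n=8, p=0.80).
P(X ≤ 3) = C(8,0)·0.80^0·0.20^8 + C(8,1)·0.80^1·0.20^7 + C(8,2)·0.80^2·0.20^6 + C(8,3)·0.80^3·0.20^5.
= 0.000003 + 0.000082 + 0.001147 + 0.009175 = 0.0104.

P = 0.0104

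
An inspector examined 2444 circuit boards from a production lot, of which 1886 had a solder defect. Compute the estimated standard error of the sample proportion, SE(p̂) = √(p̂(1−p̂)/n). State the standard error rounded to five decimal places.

Sample proportion p̂ = 1886/2444 = 0.77169.
p̂(1−p̂) = 0.77169·0.22831 = 0.176185.
Dividing by n and taking the root: √0.000072089 = 0.00849.

SE = 0.00849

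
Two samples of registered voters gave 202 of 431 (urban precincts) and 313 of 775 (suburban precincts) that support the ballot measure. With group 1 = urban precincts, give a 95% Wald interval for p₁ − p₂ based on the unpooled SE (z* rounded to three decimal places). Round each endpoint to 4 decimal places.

p̂₁ = 202/431 = 0.46868, p̂₂ = 313/775 = 0.40387; p̂₁ − p̂₂ = 0.06481.
SE = √(0.000577770 + 0.000310657) = √0.000888427 = 0.029806.
The 95% critical value is z* = 1.960. Margin of error = 0.05842.
CI: 0.06481 ± 0.05842 = (0.0064, 0.1232).

(0.0064, 0.1232)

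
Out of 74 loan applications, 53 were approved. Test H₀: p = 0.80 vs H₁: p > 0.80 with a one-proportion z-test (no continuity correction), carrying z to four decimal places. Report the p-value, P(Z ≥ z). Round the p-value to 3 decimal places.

p-value = 0.964

The sample proportion is 53/74 = 0.71622.
Null standard error: √(0.80·0.20/74) = √0.002162162 = 0.046499.
Test statistic (full precision, shown to 4 dp): z = (53/74 − 0.80)/SE₀ ≈ -1.8018.
From the standard normal, P(Z ≥ z) = 0.964.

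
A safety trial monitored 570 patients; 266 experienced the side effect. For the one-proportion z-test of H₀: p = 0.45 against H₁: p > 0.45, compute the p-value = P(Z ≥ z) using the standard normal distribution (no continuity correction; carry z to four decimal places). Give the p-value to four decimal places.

The sample proportion is 266/570 = 0.46667.
SE₀ = √(0.45·0.55/570) = 0.020838.
z = (p̂ − p₀)/SE = (266/570 − 0.45)/0.020838 ≈ 0.7998.
p-value = P(Z ≥ z) with z = 0.7998 → 0.2119.

p-value = 0.2119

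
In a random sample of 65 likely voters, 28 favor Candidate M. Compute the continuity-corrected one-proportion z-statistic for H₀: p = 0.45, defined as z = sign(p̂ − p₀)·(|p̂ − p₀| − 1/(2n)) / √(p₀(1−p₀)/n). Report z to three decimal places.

z = -0.187

The sample proportion is 28/65 = 0.43077. p̂ − p₀ = -0.019231.
Continuity correction 1/(2n) = 1/130 = 0.007692.
Corrected numerator: |-0.019231| − 0.007692 = 0.011539.
Null standard error: √(0.45·0.55/65) = √0.003807692 = 0.061707.
z = (−)0.011539/0.061707 = -0.187.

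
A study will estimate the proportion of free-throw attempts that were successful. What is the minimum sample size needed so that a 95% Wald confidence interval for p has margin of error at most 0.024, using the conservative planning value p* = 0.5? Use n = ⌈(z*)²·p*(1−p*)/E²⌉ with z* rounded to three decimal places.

The 95% critical value is z* = 1.960.
p*(1−p*) = 0.50·0.50 = 0.2500.
(z*)²·p*(1−p*)/E² = 3.841600·0.2500/0.000576 = 1667.361.
⌈1667.361⌉ = 1668.

n = 1668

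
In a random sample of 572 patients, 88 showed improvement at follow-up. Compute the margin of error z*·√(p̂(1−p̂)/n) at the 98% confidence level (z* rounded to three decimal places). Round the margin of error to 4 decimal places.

ME = 0.0351

Sample proportion p̂ = 88/572 = 0.15385.
SE = √(p̂(1−p̂)/n) = √(0.130178/572) = 0.015086.
z* = 2.326 at the 98% level.
So ME = 0.0351.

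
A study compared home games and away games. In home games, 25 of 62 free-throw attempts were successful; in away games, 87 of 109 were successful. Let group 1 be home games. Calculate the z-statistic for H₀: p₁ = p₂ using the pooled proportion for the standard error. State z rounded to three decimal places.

Sample proportions: p̂₁ = 25/62 = 0.40323 and p̂₂ = 87/109 = 0.79817.
Pooling: p̂ = 112/171 = 0.65497.
SE = √[p̂(1−p̂)(1/n₁+1/n₂)] = √[0.65497·0.34503·(1/62+1/109)] ≈ 0.075618.
z = (p̂₁ − p̂₂)/SE = (0.40323 − 0.79817)/0.075618 = -0.39494/0.075618 = -5.223.

z = -5.223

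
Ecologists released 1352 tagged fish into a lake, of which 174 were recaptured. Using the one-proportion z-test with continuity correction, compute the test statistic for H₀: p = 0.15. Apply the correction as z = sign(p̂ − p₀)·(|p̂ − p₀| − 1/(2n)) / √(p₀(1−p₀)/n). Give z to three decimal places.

With x = 174 successes in n = 1352, p̂ = 0.12870. p̂ − p₀ = -0.021302.
1/(2n) = 0.000370.
Corrected numerator: |-0.021302| − 0.000370 = 0.020932.
SE₀ = √(0.15·0.85/1352) = 0.009711.
z = −0.020932/0.009711 = -2.155.

z = -2.155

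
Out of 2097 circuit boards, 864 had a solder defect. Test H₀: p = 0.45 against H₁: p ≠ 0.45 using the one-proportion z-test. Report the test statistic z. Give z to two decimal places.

The sample proportion is 864/2097 = 0.41202.
SE₀ = √(0.45·0.55/2097) = 0.010864.
Test statistic: z = -0.03798/0.010864 = -3.50.

z = -3.50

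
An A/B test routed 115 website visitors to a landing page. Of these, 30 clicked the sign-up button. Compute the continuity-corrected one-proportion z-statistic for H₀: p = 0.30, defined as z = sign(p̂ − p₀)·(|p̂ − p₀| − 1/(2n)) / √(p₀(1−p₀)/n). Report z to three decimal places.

p̂ = 30/115 = 0.26087. p̂ − p₀ = -0.039130.
1/(2n) = 0.004348.
Corrected numerator: |-0.039130| − 0.004348 = 0.034782.
Null standard error: √(0.30·0.70/115) = √0.001826087 = 0.042733.
z = −0.034782/0.042733 = -0.814.

z = -0.814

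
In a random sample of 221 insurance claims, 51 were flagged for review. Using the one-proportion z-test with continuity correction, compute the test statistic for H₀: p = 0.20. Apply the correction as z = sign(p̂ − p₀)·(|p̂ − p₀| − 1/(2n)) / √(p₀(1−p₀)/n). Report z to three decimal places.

z = 1.059

The sample proportion is 51/221 = 0.23077. p̂ − p₀ = 0.030769.
Continuity correction 1/(2n) = 1/442 = 0.002262.
Corrected numerator: |0.030769| − 0.002262 = 0.028507.
SE₀ = √(0.20·0.80/221) = 0.026907.
z = (+)0.028507/0.026907 = 1.059.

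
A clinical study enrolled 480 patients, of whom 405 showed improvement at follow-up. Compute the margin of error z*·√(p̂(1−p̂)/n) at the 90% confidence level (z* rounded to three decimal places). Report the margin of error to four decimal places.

ME = 0.0273

With x = 405 successes in n = 480, p̂ = 0.84375.
Standard error of p̂: √(0.131836/480) = √0.000274658 = 0.016573.
For 90% confidence, z* = 1.645.
Margin of error = z*·SE = 1.645 × 0.016573 = 0.0273.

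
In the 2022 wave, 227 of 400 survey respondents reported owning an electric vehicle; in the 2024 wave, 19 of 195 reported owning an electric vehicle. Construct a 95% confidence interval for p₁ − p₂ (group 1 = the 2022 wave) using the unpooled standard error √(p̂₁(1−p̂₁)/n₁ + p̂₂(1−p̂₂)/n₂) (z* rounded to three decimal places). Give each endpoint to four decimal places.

p̂₁ = 227/400 = 0.56750, p̂₂ = 19/195 = 0.09744; p̂₁ − p̂₂ = 0.47006.
SE = √(0.000613609 + 0.000450985) = √0.001064594 = 0.032628.
z* = 1.960 at the 95% level. Margin = 1.960·0.032628 = 0.06395.
So the interval runs from 0.4061 to 0.5340.

(0.4061, 0.5340)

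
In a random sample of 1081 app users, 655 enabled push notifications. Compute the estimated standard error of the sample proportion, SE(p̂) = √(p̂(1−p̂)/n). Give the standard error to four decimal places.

With x = 655 successes in n = 1081, p̂ = 0.60592.
p̂(1−p̂) = 0.60592·0.39408 = 0.238781.
SE = √(0.238781/1081) = 0.0149.

SE = 0.0149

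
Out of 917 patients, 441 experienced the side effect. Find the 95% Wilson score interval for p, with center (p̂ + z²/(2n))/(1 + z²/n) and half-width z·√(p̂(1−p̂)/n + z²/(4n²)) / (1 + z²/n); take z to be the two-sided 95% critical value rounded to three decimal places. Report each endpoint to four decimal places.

(0.4487, 0.5133)

Here p̂ = 441/917 = 0.48092 and z = 1.960 (z² = 3.841600).
Denominator 1 + z²/n = 1 + 3.841600/917 = 1.004189.
Center = (0.48092 + 0.002095)/1.004189 = 0.48100.
Radicand: p̂(1−p̂)/n + z²/(4n²) = 0.000272231 + 0.000001142 = 0.000273373.
Half-width = 1.960·√0.000273373/1.004189 = 0.03227.
Interval: 0.48100 ± 0.03227 → (0.4487, 0.5133).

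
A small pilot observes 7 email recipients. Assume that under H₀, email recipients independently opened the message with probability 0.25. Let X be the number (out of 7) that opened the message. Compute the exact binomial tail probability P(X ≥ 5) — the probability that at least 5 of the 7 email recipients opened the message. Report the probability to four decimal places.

X ~ Binomial(n=7, p=0.25).
P(X ≥ 5) = C(7,5)·0.25^5·0.75^2 + C(7,6)·0.25^6·0.75^1 + C(7,7)·0.25^7·0.75^0.
= 0.011536 + 0.001282 + 0.000061 = 0.0129.

P = 0.0129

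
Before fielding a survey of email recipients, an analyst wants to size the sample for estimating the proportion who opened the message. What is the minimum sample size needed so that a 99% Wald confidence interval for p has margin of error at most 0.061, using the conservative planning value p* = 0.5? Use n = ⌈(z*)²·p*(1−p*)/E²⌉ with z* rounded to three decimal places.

n = 446

For 99% confidence, z* = 2.576.
p*(1−p*) = 0.2500.
Required n before rounding: 6.635776 × 0.2500 / 0.061² = 445.833.
⌈445.833⌉ = 446.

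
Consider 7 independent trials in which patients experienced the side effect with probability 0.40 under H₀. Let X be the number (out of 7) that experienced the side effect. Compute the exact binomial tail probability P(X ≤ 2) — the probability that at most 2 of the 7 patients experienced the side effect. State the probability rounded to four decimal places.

X is binomial with n = 7 and p = 0.40.
P(X ≤ 2) = C(7,0)·0.40^0·0.60^7 + C(7,1)·0.40^1·0.60^6 + C(7,2)·0.40^2·0.60^5.
= 0.027994 + 0.130637 + 0.261274 = 0.4199.

P = 0.4199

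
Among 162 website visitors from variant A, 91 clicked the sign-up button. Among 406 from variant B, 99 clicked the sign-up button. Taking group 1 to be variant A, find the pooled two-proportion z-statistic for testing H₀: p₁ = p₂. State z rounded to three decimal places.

z = 7.250

p̂₁ = 91/162 = 0.56173, p̂₂ = 99/406 = 0.24384.
Pooling: p̂ = 190/568 = 0.33451.
SE = √[p̂(1−p̂)(1/n₁+1/n₂)] = √[0.33451·0.66549·(1/162+1/406)] ≈ 0.043846.
z = (p̂₁ − p̂₂)/SE = (0.56173 − 0.24384)/0.043846 = 0.31789/0.043846 = 7.250.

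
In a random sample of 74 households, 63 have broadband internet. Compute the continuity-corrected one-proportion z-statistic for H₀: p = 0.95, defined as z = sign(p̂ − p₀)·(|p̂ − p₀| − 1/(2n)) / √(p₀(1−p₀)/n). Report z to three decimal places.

z = -3.627

p̂ = 63/74 = 0.85135. p̂ − p₀ = -0.098649.
1/(2n) = 0.006757.
Corrected numerator: |-0.098649| − 0.006757 = 0.091892.
Null standard error: √(0.95·0.05/74) = √0.000641892 = 0.025336.
z = −0.091892/0.025336 = -3.627.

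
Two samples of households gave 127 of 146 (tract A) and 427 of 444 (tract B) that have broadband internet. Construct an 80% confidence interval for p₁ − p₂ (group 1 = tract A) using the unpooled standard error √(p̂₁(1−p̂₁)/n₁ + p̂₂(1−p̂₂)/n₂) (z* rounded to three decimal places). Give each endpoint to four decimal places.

(-0.1294, -0.0543)

p̂₁ = 0.86986, p̂₂ = 0.96171, so the observed difference is -0.09185.
SE = √(0.000775352 + 0.000082933) = √0.000858285 = 0.029296.
For 80% confidence, z* = 1.282. Margin = 1.282·0.029296 = 0.03756.
So the interval runs from -0.1294 to -0.0543.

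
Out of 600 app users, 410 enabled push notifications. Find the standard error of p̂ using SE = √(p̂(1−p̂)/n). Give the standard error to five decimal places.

SE = 0.01899

With x = 410 successes in n = 600, p̂ = 0.68333.
p̂(1−p̂) = 0.68333·0.31667 = 0.216390.
Dividing by n and taking the root: √0.000360650 = 0.01899.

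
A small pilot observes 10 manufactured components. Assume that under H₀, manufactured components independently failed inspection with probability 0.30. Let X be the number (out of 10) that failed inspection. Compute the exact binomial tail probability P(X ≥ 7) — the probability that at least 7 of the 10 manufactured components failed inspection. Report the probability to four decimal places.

X is binomial with n = 10 and p = 0.30.
P(X ≥ 7) = C(10,7)·0.30^7·0.70^3 + C(10,8)·0.30^8·0.70^2 + C(10,9)·0.30^9·0.70^1 + C(10,10)·0.30^10·0.70^0.
= 0.009002 + 0.001447 + 0.000138 + 0.000006 = 0.0106.

P = 0.0106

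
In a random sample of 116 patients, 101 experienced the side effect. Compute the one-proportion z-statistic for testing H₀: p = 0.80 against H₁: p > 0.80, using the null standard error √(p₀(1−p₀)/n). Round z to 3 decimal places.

The sample proportion is 101/116 = 0.87069.
Null standard error: √(0.80·0.20/116) = √0.001379310 = 0.037139.
Test statistic: z = 0.07069/0.037139 = 1.903.

z = 1.903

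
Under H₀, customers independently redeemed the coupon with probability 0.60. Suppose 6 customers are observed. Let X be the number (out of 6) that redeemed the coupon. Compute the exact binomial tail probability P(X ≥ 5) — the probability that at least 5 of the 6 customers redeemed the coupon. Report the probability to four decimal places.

P = 0.2333

X ~ Binomial(n=6, p=0.60).
P(X ≥ 5) = C(6,5)·0.60^5·0.40^1 + C(6,6)·0.60^6·0.40^0.
= 0.186624 + 0.046656 = 0.2333.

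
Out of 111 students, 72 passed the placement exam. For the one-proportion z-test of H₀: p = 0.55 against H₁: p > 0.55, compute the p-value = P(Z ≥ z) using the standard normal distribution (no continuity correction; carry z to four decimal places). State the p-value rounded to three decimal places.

With x = 72 successes in n = 111, p̂ = 0.64865.
Null standard error: √(0.55·0.45/111) = √0.002229730 = 0.047220.
z = (p̂ − p₀)/SE = (72/111 − 0.55)/0.047220 ≈ 2.0891.
From the standard normal, P(Z ≥ z) = 0.018.

p-value = 0.018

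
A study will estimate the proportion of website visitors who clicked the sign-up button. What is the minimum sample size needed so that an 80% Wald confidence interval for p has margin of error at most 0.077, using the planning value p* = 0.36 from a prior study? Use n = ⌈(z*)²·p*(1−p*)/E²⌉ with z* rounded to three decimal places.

For 80% confidence, z* = 1.282.
p*(1−p*) = 0.36·0.64 = 0.2304.
(z*)²·p*(1−p*)/E² = 1.643524·0.2304/0.005929 = 63.867.
⌈63.867⌉ = 64.

n = 64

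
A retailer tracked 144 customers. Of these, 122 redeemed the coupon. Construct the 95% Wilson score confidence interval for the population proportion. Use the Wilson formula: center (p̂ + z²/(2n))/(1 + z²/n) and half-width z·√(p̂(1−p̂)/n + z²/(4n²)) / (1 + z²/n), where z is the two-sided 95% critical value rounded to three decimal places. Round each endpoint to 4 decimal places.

(0.7795, 0.8969)

Here p̂ = 122/144 = 0.84722 and z = 1.960 (z² = 3.841600).
1 + z²/n = 1.026678.
Adjusted center: (0.84722 + z²/(2n))/1.026678 = 0.83820.
Radicand: p̂(1−p̂)/n + z²/(4n²) = 0.000898866 + 0.000046316 = 0.000945182.
Half-width = z·√(radicand)/denom = 1.960·0.030744/1.026678 = 0.05869.
CI: 0.83820 ± 0.05869 = (0.7795, 0.8969).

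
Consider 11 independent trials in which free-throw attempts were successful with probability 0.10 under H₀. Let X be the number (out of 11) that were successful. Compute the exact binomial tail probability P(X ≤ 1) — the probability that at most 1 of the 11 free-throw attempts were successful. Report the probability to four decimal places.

X is binomial with n = 11 and p = 0.10.
P(X ≤ 1) = C(11,0)·0.10^0·0.90^11 + C(11,1)·0.10^1·0.90^10.
= 0.313811 + 0.383546 = 0.6974.

P = 0.6974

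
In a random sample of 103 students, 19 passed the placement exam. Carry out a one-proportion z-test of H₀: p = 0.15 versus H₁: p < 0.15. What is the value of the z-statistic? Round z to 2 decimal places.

p̂ = 19/103 = 0.18447.
Under H₀, SE = √(p₀(1−p₀)/n) = √(0.15·0.85/103) = √0.001237864 = 0.035183.
z = (p̂ − p₀)/SE = (0.18447 − 0.15)/0.035183 = 0.98.

z = 0.98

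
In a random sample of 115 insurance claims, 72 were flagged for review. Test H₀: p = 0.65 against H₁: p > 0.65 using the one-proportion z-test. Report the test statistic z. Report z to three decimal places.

Sample proportion p̂ = 72/115 = 0.62609.
SE₀ = √(0.65·0.35/115) = 0.044478.
Test statistic: z = -0.02391/0.044478 = -0.538.

z = -0.538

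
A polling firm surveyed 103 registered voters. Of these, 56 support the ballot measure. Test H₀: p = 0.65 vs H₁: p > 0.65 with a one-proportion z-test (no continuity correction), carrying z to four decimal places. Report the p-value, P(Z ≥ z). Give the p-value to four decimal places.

p-value = 0.9882

With x = 56 successes in n = 103, p̂ = 0.54369.
Under H₀, SE = √(p₀(1−p₀)/n) = √(0.65·0.35/103) = √0.002208738 = 0.046997.
z = (p̂ − p₀)/SE = (56/103 − 0.65)/0.046997 ≈ -2.2621.
From the standard normal, P(Z ≥ z) = 0.9882.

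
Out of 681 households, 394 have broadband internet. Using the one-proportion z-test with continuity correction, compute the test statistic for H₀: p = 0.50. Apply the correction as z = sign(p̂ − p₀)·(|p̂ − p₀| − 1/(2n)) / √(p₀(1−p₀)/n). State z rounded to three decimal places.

p̂ = 394/681 = 0.57856. p̂ − p₀ = 0.078561.
1/(2n) = 0.000734.
Corrected numerator: |0.078561| − 0.000734 = 0.077827.
SE₀ = √(0.50·0.50/681) = 0.019160.
z = +0.077827/0.019160 = 4.062.

z = 4.062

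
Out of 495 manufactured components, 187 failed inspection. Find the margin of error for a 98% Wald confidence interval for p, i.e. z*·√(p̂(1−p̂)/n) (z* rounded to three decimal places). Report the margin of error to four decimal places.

With x = 187 successes in n = 495, p̂ = 0.37778.
SE(p̂) = √(0.37778·0.62222/495) = 0.021792.
For 98% confidence, z* = 2.326.
Margin of error = z*·SE = 2.326 × 0.021792 = 0.0507.

ME = 0.0507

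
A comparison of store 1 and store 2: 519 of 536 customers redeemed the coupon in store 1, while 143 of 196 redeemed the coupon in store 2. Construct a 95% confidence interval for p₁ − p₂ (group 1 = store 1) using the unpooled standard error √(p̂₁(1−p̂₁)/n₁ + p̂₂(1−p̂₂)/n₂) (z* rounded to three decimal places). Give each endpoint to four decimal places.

p̂₁ = 519/536 = 0.96828, p̂₂ = 143/196 = 0.72959; p̂₁ − p̂₂ = 0.23869.
Unpooled SE = √(p̂₁(1−p̂₁)/n₁ + p̂₂(1−p̂₂)/n₂) = √(0.000057296 + 0.001006569) = 0.032617.
z* = 1.960 at the 95% level. Margin of error = 0.06393.
CI: 0.23869 ± 0.06393 = (0.1748, 0.3026).

(0.1748, 0.3026)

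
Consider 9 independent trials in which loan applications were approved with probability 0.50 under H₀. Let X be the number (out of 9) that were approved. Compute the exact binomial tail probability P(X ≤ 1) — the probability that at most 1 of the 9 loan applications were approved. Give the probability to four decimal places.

X ~ Binomial(n=9, p=0.50).
P(X ≤ 1) = C(9,0)·0.50^0·0.50^9 + C(9,1)·0.50^1·0.50^8.
= 0.001953 + 0.017578 = 0.0195.

P = 0.0195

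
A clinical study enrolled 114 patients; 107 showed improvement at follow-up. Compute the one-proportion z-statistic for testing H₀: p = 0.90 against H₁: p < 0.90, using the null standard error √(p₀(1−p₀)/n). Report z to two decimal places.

z = 1.37

p̂ = 107/114 = 0.93860.
SE₀ = √(0.90·0.10/114) = 0.028098.
Test statistic: z = 0.03860/0.028098 = 1.37.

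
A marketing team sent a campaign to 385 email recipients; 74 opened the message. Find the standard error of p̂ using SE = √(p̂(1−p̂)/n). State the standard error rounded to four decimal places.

SE = 0.0201

With x = 74 successes in n = 385, p̂ = 0.19221.
p̂(1−p̂) = 0.19221·0.80779 = 0.155265.
Dividing by n and taking the root: √0.000403286 = 0.0201.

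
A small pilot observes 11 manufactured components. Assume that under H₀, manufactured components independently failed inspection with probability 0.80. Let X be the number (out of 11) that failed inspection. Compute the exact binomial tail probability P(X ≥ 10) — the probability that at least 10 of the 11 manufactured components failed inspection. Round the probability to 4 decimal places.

X ~ Binomial(n=11, p=0.80).
P(X ≥ 10) = C(11,10)·0.80^10·0.20^1 + C(11,11)·0.80^11·0.20^0.
= 0.236223 + 0.085899 = 0.3221.

P = 0.3221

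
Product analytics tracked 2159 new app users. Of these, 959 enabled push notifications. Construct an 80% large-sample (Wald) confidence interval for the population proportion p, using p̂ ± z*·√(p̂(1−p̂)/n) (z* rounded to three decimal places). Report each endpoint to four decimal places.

With x = 959 successes in n = 2159, p̂ = 0.44419.
Standard error of p̂: √(0.246885/2159) = √0.000114352 = 0.010694.
The 80% critical value is z* = 1.282.
Margin of error: 1.282 × 0.010694 = 0.01371.
CI: 0.44419 ± 0.01371 = (0.4305, 0.4579).

(0.4305, 0.4579)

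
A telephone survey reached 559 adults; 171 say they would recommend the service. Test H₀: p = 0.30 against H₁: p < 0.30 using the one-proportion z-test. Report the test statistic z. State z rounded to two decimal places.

With x = 171 successes in n = 559, p̂ = 0.30590.
Under H₀, SE = √(p₀(1−p₀)/n) = √(0.30·0.70/559) = √0.000375671 = 0.019382.
Test statistic: z = 0.00590/0.019382 = 0.30.

z = 0.30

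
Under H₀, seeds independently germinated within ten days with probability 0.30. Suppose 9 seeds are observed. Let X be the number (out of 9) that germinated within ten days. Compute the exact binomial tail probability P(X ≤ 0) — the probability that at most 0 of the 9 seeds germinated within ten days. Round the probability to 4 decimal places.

P = 0.0404

X ~ Binomial(n=9, p=0.30).
P(X ≤ 0) = C(9,0)·0.30^0·0.70^9.
= 0.040354 = 0.0404.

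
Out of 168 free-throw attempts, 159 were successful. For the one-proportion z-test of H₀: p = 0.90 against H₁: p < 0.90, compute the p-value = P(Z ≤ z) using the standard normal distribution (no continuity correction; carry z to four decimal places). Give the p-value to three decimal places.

p̂ = 159/168 = 0.94643.
SE₀ = √(0.90·0.10/168) = 0.023146.
z = (p̂ − p₀)/SE = (159/168 − 0.90)/0.023146 ≈ 2.0059.
p-value = P(Z ≤ z) with z = 2.0059 → 0.978.

p-value = 0.978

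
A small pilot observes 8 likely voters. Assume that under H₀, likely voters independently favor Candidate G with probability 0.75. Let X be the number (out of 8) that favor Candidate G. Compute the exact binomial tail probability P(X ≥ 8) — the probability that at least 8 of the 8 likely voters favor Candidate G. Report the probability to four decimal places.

P = 0.1001

X ~ Binomial(n=8, p=0.75).
P(X ≥ 8) = C(8,8)·0.75^8·0.25^0.
= 0.100113 = 0.1001.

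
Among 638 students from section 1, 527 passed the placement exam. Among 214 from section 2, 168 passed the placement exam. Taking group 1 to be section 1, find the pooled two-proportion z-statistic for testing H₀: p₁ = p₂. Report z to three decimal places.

Sample proportions: p̂₁ = 527/638 = 0.82602 and p̂₂ = 168/214 = 0.78505.
Pooled p̂ = (527+168)/(638+214) = 695/852 = 0.81573.
Pooled SE = √[0.1503160·0.00624030] ≈ 0.030627.
z = (p̂₁ − p̂₂)/SE = (0.82602 − 0.78505)/0.030627 = 0.04097/0.030627 = 1.338.

z = 1.338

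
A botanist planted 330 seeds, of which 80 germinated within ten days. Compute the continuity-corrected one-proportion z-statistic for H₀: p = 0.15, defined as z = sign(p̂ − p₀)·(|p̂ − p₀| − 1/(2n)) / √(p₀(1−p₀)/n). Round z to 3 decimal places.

With x = 80 successes in n = 330, p̂ = 0.24242. p̂ − p₀ = 0.092424.
Continuity correction 1/(2n) = 1/660 = 0.001515.
Corrected numerator: |0.092424| − 0.001515 = 0.090909.
Under H₀, SE = √(p₀(1−p₀)/n) = √(0.15·0.85/330) = √0.000386364 = 0.019656.
z = (+)0.090909/0.019656 = 4.625.

z = 4.625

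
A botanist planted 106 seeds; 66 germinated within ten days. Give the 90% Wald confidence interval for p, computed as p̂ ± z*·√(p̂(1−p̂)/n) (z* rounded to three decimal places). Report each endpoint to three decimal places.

With x = 66 successes in n = 106, p̂ = 0.62264.
SE = √(p̂(1−p̂)/n) = √(0.234959/106) = 0.047081.
z* = 1.645 at the 90% level.
Margin of error: 1.645 × 0.047081 = 0.07745.
So the interval runs from 0.545 to 0.700.

(0.545, 0.700)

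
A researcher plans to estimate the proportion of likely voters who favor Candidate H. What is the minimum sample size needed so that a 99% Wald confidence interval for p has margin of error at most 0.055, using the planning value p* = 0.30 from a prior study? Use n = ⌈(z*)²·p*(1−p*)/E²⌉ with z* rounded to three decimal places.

n = 461

The 99% critical value is z* = 2.576.
p*(1−p*) = 0.2100.
(z*)²·p*(1−p*)/E² = 6.635776·0.2100/0.003025 = 460.665.
Rounding up, n = 461.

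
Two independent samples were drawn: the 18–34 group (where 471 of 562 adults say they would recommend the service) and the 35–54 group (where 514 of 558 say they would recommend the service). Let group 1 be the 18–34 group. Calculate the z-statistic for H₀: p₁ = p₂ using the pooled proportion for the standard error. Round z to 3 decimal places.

p̂₁ = 471/562 = 0.83808, p̂₂ = 514/558 = 0.92115.
Pooled p̂ = (471+514)/(562+558) = 985/1120 = 0.87946.
SE = √[p̂(1−p̂)(1/n₁+1/n₂)] = √[0.87946·0.12054·(1/562+1/558)] ≈ 0.019458.
z = -0.08307/0.019458 = -4.269.

z = -4.269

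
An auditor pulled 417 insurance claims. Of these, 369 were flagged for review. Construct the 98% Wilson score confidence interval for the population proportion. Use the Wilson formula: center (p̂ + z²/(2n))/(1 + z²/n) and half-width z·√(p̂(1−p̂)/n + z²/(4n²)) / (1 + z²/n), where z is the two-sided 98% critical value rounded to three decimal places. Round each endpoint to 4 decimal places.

p̂ = 369/417 = 0.88489; z = 2.326, so z² = 5.410276.
Denominator 1 + z²/n = 1 + 5.410276/417 = 1.012974.
Center = (0.88489 + 0.006487)/1.012974 = 0.87996.
Radicand: p̂(1−p̂)/n + z²/(4n²) = 0.000244264 + 0.000007778 = 0.000252042.
Half-width = z·√(radicand)/denom = 2.326·0.015876/1.012974 = 0.03645.
Interval: 0.87996 ± 0.03645 → (0.8435, 0.9164).

(0.8435, 0.9164)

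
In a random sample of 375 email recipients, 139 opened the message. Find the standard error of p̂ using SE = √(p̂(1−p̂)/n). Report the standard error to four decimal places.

SE = 0.0249

The sample proportion is 139/375 = 0.37067.
p̂(1−p̂) = 0.37067·0.62933 = 0.233274.
Dividing by n and taking the root: √0.000622064 = 0.0249.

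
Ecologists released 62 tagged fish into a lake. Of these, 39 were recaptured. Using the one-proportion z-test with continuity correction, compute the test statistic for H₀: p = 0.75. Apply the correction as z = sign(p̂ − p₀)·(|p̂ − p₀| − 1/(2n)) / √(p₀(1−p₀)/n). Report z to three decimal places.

The sample proportion is 39/62 = 0.62903. p̂ − p₀ = -0.120968.
Continuity correction 1/(2n) = 1/124 = 0.008065.
Corrected numerator: |-0.120968| − 0.008065 = 0.112903.
Null standard error: √(0.75·0.25/62) = √0.003024194 = 0.054993.
z = (−)0.112903/0.054993 = -2.053.

z = -2.053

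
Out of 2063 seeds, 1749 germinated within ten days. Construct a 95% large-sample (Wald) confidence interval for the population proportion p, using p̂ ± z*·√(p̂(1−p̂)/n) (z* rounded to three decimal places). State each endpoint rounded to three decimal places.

(0.832, 0.863)

The sample proportion is 1749/2063 = 0.84779.
SE(p̂) = √(0.84779·0.15221/2063) = 0.007909.
For 95% confidence, z* = 1.960.
Margin of error: 1.960 × 0.007909 = 0.01550.
So the interval runs from 0.832 to 0.863.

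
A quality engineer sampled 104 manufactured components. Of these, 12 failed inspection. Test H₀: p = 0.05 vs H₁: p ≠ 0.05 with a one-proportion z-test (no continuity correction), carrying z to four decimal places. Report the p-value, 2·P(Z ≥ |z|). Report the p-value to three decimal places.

p-value = 0.002

With x = 12 successes in n = 104, p̂ = 0.11538.
Null standard error: √(0.05·0.95/104) = √0.000456731 = 0.021371.
z = (p̂ − p₀)/SE = (12/104 − 0.05)/0.021371 ≈ 3.0595.
p-value = 2·P(Z ≥ |z|) with z = 3.0595 → 0.002.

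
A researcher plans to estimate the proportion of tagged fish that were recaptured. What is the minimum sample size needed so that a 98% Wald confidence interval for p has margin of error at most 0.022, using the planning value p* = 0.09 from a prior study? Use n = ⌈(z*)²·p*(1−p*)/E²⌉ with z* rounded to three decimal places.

n = 916

The 98% critical value is z* = 2.326.
p*(1−p*) = 0.0819.
Required n before rounding: 5.410276 × 0.0819 / 0.022² = 915.499.
⌈915.499⌉ = 916.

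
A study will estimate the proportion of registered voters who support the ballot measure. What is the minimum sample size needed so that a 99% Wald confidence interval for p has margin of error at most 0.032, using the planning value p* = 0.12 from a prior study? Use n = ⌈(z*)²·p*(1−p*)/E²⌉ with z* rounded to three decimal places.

n = 685

The 99% critical value is z* = 2.576.
p*(1−p*) = 0.1056.
Required n before rounding: 6.635776 × 0.1056 / 0.032² = 684.314.
Rounding up, n = 685.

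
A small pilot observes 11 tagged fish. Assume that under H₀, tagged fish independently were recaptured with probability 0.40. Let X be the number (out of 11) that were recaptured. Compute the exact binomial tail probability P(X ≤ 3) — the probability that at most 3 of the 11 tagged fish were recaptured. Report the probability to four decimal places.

X ~ Binomial(n=11, p=0.40).
P(X ≤ 3) = C(11,0)·0.40^0·0.60^11 + C(11,1)·0.40^1·0.60^10 + C(11,2)·0.40^2·0.60^9 + C(11,3)·0.40^3·0.60^8.
= 0.003628 + 0.026605 + 0.088684 + 0.177367 = 0.2963.

P = 0.2963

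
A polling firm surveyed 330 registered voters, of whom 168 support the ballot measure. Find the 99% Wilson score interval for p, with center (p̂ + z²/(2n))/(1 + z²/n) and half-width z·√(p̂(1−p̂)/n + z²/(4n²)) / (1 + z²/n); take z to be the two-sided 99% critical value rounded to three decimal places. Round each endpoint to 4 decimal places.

Here p̂ = 168/330 = 0.50909 and z = 2.576 (z² = 6.635776).
Denominator 1 + z²/n = 1 + 6.635776/330 = 1.020108.
Adjusted center: (0.50909 + z²/(2n))/1.020108 = 0.50891.
Radicand: p̂(1−p̂)/n + z²/(4n²) = 0.000757325 + 0.000015234 = 0.000772559.
Half-width = 2.576·√0.000772559/1.020108 = 0.07019.
Interval: 0.50891 ± 0.07019 → (0.4387, 0.5791).

(0.4387, 0.5791)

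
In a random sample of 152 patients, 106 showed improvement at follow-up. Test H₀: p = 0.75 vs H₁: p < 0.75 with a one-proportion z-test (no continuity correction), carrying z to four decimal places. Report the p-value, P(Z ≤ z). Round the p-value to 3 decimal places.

The sample proportion is 106/152 = 0.69737.
Null standard error: √(0.75·0.25/152) = √0.001233553 = 0.035122.
z = (p̂ − p₀)/SE = (106/152 − 0.75)/0.035122 ≈ -1.4985.
From the standard normal, P(Z ≤ z) = 0.067.

p-value = 0.067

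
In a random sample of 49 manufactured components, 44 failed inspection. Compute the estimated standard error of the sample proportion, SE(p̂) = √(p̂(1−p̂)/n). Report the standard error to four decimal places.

SE = 0.0432

The sample proportion is 44/49 = 0.89796.
p̂(1−p̂) = 0.89796·0.10204 = 0.091628.
SE = √(0.091628/49) = 0.0432.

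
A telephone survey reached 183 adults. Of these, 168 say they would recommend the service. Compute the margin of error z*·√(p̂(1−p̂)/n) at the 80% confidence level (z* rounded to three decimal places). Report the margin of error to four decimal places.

ME = 0.0260

Sample proportion p̂ = 168/183 = 0.91803.
SE = √(p̂(1−p̂)/n) = √(0.075249/183) = 0.020278.
The 80% critical value is z* = 1.282.
ME = 1.282·0.020278 = 0.0260.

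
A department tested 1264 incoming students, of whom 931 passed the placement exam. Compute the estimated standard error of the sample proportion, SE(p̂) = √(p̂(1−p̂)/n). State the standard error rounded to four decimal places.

SE = 0.0124

The sample proportion is 931/1264 = 0.73655.
p̂(1−p̂) = 0.73655·0.26345 = 0.194044.
SE = √(0.194044/1264) = 0.0124.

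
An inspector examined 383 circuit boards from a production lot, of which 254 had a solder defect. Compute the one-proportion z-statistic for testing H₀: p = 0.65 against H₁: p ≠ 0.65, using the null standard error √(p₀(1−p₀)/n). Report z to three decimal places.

Sample proportion p̂ = 254/383 = 0.66319.
Under H₀, SE = √(p₀(1−p₀)/n) = √(0.65·0.35/383) = √0.000593995 = 0.024372.
Test statistic: z = 0.01319/0.024372 = 0.541.

z = 0.541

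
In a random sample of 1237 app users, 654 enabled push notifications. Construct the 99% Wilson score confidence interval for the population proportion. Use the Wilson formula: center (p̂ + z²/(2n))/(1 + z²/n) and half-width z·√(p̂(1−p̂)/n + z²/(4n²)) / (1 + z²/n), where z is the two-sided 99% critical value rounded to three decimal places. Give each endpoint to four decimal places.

(0.4921, 0.5650)

p̂ = 654/1237 = 0.52870; z = 2.576, so z² = 6.635776.
Denominator 1 + z²/n = 1 + 6.635776/1237 = 1.005364.
Center = (0.52870 + 0.002682)/1.005364 = 0.52855.
Radicand: p̂(1−p̂)/n + z²/(4n²) = 0.000201436 + 0.000001084 = 0.000202520.
Half-width = 2.576·√0.000202520/1.005364 = 0.03646.
Interval: 0.52855 ± 0.03646 → (0.4921, 0.5650).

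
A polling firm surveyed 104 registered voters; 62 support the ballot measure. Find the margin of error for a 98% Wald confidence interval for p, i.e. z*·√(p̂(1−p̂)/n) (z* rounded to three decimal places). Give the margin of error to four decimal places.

The sample proportion is 62/104 = 0.59615.
SE(p̂) = √(0.59615·0.40385/104) = 0.048114.
For 98% confidence, z* = 2.326.
Margin of error = z*·SE = 2.326 × 0.048114 = 0.1119.

ME = 0.1119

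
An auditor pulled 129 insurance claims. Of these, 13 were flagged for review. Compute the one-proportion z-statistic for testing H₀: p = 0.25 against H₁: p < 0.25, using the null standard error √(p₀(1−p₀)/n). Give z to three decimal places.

Sample proportion p̂ = 13/129 = 0.10078.
Under H₀, SE = √(p₀(1−p₀)/n) = √(0.25·0.75/129) = √0.001453488 = 0.038125.
z = (0.10078 − 0.25)/0.038125 = -0.14922/0.038125 = -3.914.

z = -3.914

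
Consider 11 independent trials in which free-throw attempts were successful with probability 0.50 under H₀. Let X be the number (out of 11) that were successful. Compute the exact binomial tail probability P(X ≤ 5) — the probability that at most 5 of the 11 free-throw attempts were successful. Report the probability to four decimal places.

X is binomial with n = 11 and p = 0.50.
P(X ≤ 5) = Σ_{j=0}^{5} C(11,j)·0.50^j·0.50^{11−j}.
= 0.000488 + 0.005371 + 0.026855 + 0.080566 + 0.161133 + 0.225586 = 0.5000.

P = 0.5000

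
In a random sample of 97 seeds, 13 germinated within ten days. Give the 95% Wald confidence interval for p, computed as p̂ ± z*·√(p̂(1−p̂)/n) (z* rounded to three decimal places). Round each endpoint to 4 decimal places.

(0.0662, 0.2018)

With x = 13 successes in n = 97, p̂ = 0.13402.
Standard error of p̂: √(0.116059/97) = √0.001196485 = 0.034590.
z* = 1.960 at the 95% level.
Margin of error: 1.960 × 0.034590 = 0.06780.
So the interval runs from 0.0662 to 0.2018.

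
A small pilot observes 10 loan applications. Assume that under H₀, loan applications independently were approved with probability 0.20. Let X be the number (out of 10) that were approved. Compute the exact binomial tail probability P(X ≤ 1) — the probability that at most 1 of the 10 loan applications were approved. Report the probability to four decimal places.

X ~ Binomial(n=10, p=0.20).
P(X ≤ 1) = C(10,0)·0.20^0·0.80^10 + C(10,1)·0.20^1·0.80^9.
= 0.107374 + 0.268435 = 0.3758.

P = 0.3758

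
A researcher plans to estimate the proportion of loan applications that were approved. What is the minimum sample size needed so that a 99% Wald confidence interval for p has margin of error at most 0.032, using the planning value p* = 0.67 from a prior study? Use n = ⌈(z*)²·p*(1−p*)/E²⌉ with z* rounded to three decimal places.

The 99% critical value is z* = 2.576.
p*(1−p*) = 0.67·0.33 = 0.2211.
Required n before rounding: 6.635776 × 0.2211 / 0.032² = 1432.783.
⌈1432.783⌉ = 1433.

n = 1433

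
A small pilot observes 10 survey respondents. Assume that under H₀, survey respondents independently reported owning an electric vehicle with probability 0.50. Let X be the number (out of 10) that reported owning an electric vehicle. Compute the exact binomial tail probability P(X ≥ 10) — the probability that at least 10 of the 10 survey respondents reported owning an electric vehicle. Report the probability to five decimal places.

P = 0.00098

X is binomial with n = 10 and p = 0.50.
P(X ≥ 10) = C(10,10)·0.50^10·0.50^0.
= 0.000977 = 0.00098.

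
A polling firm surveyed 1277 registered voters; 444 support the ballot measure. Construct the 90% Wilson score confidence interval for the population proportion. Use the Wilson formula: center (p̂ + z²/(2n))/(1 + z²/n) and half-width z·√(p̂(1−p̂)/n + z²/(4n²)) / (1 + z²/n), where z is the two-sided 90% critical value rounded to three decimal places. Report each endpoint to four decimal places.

(0.3261, 0.3699)

p̂ = 444/1277 = 0.34769; z = 1.645, so z² = 2.706025.
1 + z²/n = 1.002119.
Center = (0.34769 + 0.001060)/1.002119 = 0.34801.
Radicand: p̂(1−p̂)/n + z²/(4n²) = 0.000177605 + 0.000000415 = 0.000178020.
Half-width = 1.645·√0.000178020/1.002119 = 0.02190.
So the interval runs from 0.3261 to 0.3699.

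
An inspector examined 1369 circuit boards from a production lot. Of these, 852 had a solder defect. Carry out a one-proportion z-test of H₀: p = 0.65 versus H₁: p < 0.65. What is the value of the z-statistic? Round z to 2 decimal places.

The sample proportion is 852/1369 = 0.62235.
Null standard error: √(0.65·0.35/1369) = √0.000166180 = 0.012891.
z = (0.62235 − 0.65)/0.012891 = -0.02765/0.012891 = -2.14.

z = -2.14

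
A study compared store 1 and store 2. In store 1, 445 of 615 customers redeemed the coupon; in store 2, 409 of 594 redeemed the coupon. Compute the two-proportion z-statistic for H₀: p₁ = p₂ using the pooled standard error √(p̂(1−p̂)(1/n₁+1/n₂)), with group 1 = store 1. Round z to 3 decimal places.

Sample proportions: p̂₁ = 445/615 = 0.72358 and p̂₂ = 409/594 = 0.68855.
Pooling: p̂ = 854/1209 = 0.70637.
SE = √[p̂(1−p̂)(1/n₁+1/n₂)] = √[0.70637·0.29363·(1/615+1/594)] ≈ 0.026200.
z = 0.03503/0.026200 = 1.337.

z = 1.337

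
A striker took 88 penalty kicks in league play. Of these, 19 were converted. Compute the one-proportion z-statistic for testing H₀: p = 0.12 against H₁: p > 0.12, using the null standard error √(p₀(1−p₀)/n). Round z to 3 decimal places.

z = 2.769

Sample proportion p̂ = 19/88 = 0.21591.
SE₀ = √(0.12·0.88/88) = 0.034641.
z = (p̂ − p₀)/SE = (0.21591 − 0.12)/0.034641 = 2.769.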